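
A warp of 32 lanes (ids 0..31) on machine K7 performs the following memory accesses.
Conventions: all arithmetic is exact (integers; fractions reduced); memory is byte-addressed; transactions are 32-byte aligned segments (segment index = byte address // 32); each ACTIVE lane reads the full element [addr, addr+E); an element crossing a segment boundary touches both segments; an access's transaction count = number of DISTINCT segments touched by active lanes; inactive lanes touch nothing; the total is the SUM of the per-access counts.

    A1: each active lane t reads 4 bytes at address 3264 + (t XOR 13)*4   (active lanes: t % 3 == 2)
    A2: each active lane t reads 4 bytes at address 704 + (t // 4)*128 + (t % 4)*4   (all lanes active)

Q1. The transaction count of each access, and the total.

A1: 4 transactions
A2: 8 transactions

Answer: 4,8; total 12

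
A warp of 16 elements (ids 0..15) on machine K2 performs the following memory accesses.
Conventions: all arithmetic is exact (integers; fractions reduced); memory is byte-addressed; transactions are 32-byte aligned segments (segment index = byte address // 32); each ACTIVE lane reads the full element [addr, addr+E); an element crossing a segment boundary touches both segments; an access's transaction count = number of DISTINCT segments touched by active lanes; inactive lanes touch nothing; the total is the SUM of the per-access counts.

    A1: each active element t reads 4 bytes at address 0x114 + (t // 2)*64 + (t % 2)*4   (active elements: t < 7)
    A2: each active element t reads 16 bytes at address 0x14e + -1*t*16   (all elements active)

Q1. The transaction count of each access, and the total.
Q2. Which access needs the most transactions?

A1: 4 transactions
A2: 9 transactions

Answer: 4,9; total 13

Answer: A2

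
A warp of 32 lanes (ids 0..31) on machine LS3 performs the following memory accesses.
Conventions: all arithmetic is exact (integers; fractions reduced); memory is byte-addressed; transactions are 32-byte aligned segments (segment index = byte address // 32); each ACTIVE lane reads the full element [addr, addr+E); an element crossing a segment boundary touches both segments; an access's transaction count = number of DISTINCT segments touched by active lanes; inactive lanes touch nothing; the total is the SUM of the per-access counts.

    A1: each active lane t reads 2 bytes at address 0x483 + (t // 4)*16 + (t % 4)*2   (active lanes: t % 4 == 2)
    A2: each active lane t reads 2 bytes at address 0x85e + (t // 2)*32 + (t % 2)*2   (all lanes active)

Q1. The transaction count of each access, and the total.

A1: 4 transactions
A2: 17 transactions

Answer: 4,17; total 21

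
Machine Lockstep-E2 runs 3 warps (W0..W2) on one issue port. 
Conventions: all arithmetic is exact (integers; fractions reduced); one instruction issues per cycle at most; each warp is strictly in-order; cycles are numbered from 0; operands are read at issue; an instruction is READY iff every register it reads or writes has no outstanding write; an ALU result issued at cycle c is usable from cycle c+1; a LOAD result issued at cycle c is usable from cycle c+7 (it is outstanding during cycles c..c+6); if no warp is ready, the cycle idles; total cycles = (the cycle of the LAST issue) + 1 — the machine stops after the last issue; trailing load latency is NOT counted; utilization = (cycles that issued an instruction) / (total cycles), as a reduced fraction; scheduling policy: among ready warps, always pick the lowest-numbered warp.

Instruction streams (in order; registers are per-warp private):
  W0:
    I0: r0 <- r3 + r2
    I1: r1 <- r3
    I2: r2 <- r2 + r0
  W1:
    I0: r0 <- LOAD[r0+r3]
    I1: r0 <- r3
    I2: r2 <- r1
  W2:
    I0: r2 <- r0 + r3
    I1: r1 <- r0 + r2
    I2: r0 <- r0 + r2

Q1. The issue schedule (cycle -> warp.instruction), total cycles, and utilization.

cycle 0: W0.I0
cycle 1: W0.I1
cycle 2: W0.I2
cycle 3: W1.I0
cycle 4: W2.I0
cycle 5: W2.I1
cycle 6: W2.I2
cycle 7: idle
cycle 8: idle
cycle 9: idle
cycle 10: W1.I1
cycle 11: W1.I2

Answer: 12 cycles, utilization 3/4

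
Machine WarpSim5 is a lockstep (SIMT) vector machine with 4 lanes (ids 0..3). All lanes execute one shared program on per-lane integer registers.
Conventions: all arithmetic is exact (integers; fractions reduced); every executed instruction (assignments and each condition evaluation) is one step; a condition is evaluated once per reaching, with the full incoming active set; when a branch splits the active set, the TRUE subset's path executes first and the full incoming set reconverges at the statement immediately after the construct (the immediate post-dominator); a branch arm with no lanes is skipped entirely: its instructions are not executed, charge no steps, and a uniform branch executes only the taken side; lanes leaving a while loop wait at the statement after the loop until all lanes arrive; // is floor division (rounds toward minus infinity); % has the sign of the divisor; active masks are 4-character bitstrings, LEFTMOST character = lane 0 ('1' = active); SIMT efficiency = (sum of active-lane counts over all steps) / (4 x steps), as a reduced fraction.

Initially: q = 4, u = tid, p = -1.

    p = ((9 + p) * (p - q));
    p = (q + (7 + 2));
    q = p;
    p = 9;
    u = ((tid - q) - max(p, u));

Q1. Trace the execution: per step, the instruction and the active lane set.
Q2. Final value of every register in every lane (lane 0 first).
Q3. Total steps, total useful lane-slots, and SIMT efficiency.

step 0: p <- ((9 + p) * (p - q))     1111
step 1: p <- (q + (7 + 2))           1111
step 2: q <- p                       1111
step 3: p <- 9                       1111
step 4: u <- ((tid - q) - max(p, u)) 1111

Answer: 5 steps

q: 13,13,13,13
u: -22,-21,-20,-19
p: 9,9,9,9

steps = 5; useful = 20; efficiency = 20/20 = 1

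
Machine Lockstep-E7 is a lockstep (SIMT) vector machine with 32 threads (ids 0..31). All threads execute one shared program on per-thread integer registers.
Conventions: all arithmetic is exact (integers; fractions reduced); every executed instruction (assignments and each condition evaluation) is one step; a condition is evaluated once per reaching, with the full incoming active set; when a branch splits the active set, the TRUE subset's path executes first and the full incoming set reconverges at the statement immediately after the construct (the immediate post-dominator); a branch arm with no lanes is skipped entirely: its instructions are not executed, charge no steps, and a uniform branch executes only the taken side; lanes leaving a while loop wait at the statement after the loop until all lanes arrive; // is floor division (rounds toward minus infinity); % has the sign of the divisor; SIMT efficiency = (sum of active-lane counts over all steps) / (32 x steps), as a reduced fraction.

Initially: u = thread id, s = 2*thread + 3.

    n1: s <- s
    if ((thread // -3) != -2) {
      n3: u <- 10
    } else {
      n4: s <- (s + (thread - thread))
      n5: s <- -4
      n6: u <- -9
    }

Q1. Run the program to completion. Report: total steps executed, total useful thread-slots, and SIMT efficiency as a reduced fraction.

Answer: 6 steps, 102 useful, 17/32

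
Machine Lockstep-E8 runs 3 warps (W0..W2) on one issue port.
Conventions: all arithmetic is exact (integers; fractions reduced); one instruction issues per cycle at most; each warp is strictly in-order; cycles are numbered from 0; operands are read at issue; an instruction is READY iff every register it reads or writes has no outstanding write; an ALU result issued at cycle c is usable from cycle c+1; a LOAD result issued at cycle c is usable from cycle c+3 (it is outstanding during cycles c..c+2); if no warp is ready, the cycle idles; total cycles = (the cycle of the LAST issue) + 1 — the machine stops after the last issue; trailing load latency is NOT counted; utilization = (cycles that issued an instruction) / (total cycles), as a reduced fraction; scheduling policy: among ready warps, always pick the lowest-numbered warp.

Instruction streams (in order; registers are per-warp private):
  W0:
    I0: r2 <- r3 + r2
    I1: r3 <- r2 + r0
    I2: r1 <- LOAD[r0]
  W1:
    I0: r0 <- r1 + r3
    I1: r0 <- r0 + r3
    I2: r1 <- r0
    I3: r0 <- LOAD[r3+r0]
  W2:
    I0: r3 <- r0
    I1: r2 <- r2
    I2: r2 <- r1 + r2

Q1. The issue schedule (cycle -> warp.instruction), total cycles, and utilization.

cycle 0: W0.I0
cycle 1: W0.I1
cycle 2: W0.I2
cycle 3: W1.I0
cycle 4: W1.I1
cycle 5: W1.I2
cycle 6: W1.I3
cycle 7: W2.I0
cycle 8: W2.I1
cycle 9: W2.I2

Answer: 10 cycles, utilization 1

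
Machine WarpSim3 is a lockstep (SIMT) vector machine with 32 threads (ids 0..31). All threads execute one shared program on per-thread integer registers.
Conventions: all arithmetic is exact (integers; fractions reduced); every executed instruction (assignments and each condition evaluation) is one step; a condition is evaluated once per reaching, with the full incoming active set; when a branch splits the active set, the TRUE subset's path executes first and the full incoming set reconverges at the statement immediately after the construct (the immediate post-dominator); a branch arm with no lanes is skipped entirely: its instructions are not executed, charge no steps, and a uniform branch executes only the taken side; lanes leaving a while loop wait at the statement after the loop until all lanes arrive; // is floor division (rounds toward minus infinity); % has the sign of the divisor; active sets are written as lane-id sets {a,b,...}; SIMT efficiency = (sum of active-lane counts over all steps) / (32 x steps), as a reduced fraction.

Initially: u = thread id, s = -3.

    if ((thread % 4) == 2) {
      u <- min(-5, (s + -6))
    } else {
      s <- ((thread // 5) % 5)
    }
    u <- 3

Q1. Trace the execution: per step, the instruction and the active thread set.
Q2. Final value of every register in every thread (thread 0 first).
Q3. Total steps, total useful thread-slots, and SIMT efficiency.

step 0: eval ((thread % 4) == 2)     {0,1,2,3,4,5,6,7,8,9,10,11,12,13,14,15,16,17,18,19,20,21,22,23,24,25,26,27,28,29,30,31}
step 1: u <- min(-5, (s + -6))       {2,6,10,14,18,22,26,30}
step 2: s <- ((thread // 5) % 5)     {0,1,3,4,5,7,8,9,11,12,13,15,16,17,19,20,21,23,24,25,27,28,29,31}
step 3: u <- 3                       {0,1,2,3,4,5,6,7,8,9,10,11,12,13,14,15,16,17,18,19,20,21,22,23,24,25,26,27,28,29,30,31}

Answer: 4 steps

u: 3,3,3,3,3,3,3,3,3,3,3,3,3,3,3,3,3,3,3,3,3,3,3,3,3,3,3,3,3,3,3,3
s: 0,0,-3,0,0,1,-3,1,1,1,-3,2,2,2,-3,3,3,3,-3,3,4,4,-3,4,4,0,-3,0,0,0,-3,1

steps = 4; useful = 96; efficiency = 96/128 = 3/4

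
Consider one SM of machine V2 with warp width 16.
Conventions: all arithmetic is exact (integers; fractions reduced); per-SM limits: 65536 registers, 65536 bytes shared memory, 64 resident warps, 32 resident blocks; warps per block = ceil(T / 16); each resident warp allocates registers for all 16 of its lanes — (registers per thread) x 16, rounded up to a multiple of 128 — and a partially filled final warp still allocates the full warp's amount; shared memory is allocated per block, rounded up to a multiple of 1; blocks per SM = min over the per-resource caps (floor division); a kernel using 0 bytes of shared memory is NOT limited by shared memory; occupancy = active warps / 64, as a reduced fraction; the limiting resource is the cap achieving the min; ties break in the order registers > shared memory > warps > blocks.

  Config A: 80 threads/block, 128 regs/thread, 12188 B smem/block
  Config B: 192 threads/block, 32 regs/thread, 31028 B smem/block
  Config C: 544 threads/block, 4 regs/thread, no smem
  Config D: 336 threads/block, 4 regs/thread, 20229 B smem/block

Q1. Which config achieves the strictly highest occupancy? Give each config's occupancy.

occupancies: A 25/64, B 3/8, C 17/32, D 63/64

Answer: D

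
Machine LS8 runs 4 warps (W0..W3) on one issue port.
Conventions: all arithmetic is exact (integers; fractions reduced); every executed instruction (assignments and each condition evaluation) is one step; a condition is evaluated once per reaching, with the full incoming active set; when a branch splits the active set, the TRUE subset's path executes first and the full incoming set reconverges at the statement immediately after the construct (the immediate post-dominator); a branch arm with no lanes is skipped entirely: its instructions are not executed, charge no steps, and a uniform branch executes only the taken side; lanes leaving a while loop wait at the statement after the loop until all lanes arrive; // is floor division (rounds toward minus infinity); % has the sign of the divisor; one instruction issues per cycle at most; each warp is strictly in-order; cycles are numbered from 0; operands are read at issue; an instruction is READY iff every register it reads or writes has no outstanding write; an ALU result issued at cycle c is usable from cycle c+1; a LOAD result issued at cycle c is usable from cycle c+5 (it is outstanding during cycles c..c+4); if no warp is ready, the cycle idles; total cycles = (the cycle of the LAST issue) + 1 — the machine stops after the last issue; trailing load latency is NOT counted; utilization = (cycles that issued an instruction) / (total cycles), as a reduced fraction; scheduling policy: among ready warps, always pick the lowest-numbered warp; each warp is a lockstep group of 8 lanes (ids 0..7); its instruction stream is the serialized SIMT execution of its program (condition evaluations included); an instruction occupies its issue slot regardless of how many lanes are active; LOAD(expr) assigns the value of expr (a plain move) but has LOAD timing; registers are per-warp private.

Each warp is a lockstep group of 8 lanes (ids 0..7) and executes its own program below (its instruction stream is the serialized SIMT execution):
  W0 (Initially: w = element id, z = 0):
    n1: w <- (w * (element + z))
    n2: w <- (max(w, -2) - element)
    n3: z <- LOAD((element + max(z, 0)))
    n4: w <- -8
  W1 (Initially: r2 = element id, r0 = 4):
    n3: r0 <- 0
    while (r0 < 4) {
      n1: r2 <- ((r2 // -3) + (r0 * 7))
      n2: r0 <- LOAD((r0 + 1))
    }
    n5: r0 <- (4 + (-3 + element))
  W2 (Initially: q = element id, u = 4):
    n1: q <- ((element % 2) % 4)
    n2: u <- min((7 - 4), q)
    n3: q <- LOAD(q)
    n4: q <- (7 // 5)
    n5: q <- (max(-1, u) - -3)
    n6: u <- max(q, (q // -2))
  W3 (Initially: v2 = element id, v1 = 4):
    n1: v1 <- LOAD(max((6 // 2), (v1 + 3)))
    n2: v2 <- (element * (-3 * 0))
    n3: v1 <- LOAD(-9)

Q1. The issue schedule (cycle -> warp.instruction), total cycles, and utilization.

cycle 0: W0.I0
cycle 1: W0.I1
cycle 2: W0.I2
cycle 3: W0.I3
cycle 4: W1.I0
cycle 5: W1.I1
cycle 6: W1.I2
cycle 7: W1.I3
cycle 8: W2.I0
cycle 9: W2.I1
cycle 10: W2.I2
cycle 11: W3.I0
cycle 12: W1.I4
cycle 13: W1.I5
cycle 14: W1.I6
cycle 15: W2.I3
cycle 16: W2.I4
cycle 17: W2.I5
cycle 18: W3.I1
cycle 19: W1.I7
cycle 20: W1.I8
cycle 21: W1.I9
cycle 22: W3.I2
cycle 23: idle
cycle 24: idle
cycle 25: idle
cycle 26: W1.I10
cycle 27: W1.I11
cycle 28: W1.I12
cycle 29: idle
cycle 30: idle
cycle 31: idle
cycle 32: idle
cycle 33: W1.I13
cycle 34: W1.I14

Answer: 35 cycles, utilization 4/5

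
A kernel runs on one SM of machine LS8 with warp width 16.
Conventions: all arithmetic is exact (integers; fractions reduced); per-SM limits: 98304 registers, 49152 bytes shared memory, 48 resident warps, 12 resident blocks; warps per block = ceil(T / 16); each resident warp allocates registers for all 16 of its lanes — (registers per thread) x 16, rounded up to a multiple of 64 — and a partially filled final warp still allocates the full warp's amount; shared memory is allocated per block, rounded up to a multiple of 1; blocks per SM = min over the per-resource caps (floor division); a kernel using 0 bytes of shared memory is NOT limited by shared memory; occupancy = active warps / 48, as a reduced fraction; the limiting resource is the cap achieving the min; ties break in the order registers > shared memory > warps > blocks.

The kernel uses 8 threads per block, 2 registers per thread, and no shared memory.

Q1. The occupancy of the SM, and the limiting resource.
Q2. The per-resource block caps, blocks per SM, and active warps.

Answer: occupancy 1/4, limited by blocks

registers: 1536 blocks
shared memory: no limit (kernel uses none)
warps: 48 blocks
blocks: 12 blocks

Answer: 12 blocks, 12 active warps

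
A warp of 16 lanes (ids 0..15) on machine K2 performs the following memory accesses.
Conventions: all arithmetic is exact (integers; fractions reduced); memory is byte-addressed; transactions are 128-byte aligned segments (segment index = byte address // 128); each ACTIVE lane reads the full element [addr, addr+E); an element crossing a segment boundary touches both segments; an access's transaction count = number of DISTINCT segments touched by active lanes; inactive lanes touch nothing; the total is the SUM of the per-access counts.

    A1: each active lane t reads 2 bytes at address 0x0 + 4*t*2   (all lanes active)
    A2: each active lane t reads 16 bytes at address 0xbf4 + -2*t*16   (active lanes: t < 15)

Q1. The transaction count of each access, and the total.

A1: 1 transaction
A2: 5 transactions

Answer: 1,5; total 6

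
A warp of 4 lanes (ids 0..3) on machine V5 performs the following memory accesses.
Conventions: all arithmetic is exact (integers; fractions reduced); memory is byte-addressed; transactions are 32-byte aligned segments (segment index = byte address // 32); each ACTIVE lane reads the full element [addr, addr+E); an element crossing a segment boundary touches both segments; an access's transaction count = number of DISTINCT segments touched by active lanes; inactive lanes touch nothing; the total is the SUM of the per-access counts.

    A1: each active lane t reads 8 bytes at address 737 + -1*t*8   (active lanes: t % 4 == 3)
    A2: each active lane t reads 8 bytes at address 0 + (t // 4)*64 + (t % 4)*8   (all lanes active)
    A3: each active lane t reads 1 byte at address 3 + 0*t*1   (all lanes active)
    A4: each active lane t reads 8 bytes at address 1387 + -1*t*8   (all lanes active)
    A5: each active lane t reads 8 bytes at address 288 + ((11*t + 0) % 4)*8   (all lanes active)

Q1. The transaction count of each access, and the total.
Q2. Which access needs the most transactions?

A1: 1 transaction
A2: 1 transaction
A3: 1 transaction
A4: 2 transactions
A5: 1 transaction

Answer: 1,1,1,2,1; total 6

Answer: A4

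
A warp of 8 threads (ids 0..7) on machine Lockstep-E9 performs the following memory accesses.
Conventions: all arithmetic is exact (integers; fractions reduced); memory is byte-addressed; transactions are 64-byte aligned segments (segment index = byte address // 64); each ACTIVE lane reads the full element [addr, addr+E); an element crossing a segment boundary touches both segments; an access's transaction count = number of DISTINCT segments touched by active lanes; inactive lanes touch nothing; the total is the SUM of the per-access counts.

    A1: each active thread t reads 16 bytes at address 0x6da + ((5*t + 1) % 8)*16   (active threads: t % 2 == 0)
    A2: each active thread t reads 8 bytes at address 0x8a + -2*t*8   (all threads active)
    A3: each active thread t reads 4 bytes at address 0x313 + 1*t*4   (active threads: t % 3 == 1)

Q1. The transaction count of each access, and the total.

A1: 3 transactions
A2: 3 transactions
A3: 1 transaction

Answer: 3,3,1; total 7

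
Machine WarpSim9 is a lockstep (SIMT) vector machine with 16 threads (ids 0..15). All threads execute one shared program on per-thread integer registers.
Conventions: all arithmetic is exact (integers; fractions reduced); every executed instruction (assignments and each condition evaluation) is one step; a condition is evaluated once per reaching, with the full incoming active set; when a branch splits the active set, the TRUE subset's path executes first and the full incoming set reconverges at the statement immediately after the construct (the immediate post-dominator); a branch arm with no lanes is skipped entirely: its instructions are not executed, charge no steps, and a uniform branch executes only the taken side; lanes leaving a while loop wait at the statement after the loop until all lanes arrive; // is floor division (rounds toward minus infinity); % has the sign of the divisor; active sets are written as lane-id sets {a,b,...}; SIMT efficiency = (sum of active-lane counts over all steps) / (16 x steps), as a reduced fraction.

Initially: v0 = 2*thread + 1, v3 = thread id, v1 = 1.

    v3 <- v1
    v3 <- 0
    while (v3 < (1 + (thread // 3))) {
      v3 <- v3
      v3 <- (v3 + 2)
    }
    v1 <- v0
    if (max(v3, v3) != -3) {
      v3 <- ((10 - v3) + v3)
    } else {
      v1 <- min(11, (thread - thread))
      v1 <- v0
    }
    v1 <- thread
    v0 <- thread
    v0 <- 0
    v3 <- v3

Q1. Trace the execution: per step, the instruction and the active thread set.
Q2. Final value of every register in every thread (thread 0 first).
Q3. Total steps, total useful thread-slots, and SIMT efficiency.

step 0: v3 <- v1                     {0,1,2,3,4,5,6,7,8,9,10,11,12,13,14,15}
step 1: v3 <- 0                      {0,1,2,3,4,5,6,7,8,9,10,11,12,13,14,15}
step 2: eval (v3 < (1 + (thread // 3))) {0,1,2,3,4,5,6,7,8,9,10,11,12,13,14,15}
step 3: v3 <- v3                     {0,1,2,3,4,5,6,7,8,9,10,11,12,13,14,15}
step 4: v3 <- (v3 + 2)               {0,1,2,3,4,5,6,7,8,9,10,11,12,13,14,15}
step 5: eval (v3 < (1 + (thread // 3))) {0,1,2,3,4,5,6,7,8,9,10,11,12,13,14,15}
step 6: v3 <- v3                     {6,7,8,9,10,11,12,13,14,15}
step 7: v3 <- (v3 + 2)               {6,7,8,9,10,11,12,13,14,15}
step 8: eval (v3 < (1 + (thread // 3))) {6,7,8,9,10,11,12,13,14,15}
step 9: v3 <- v3                     {12,13,14,15}
step 10: v3 <- (v3 + 2)               {12,13,14,15}
step 11: eval (v3 < (1 + (thread // 3))) {12,13,14,15}
step 12: v1 <- v0                     {0,1,2,3,4,5,6,7,8,9,10,11,12,13,14,15}
step 13: eval (max(v3, v3) != -3)     {0,1,2,3,4,5,6,7,8,9,10,11,12,13,14,15}
step 14: v3 <- ((10 - v3) + v3)       {0,1,2,3,4,5,6,7,8,9,10,11,12,13,14,15}
step 15: v1 <- thread                 {0,1,2,3,4,5,6,7,8,9,10,11,12,13,14,15}
step 16: v0 <- thread                 {0,1,2,3,4,5,6,7,8,9,10,11,12,13,14,15}
step 17: v0 <- 0                      {0,1,2,3,4,5,6,7,8,9,10,11,12,13,14,15}
step 18: v3 <- v3                     {0,1,2,3,4,5,6,7,8,9,10,11,12,13,14,15}

Answer: 19 steps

v0: 0,0,0,0,0,0,0,0,0,0,0,0,0,0,0,0
v3: 10,10,10,10,10,10,10,10,10,10,10,10,10,10,10,10
v1: 0,1,2,3,4,5,6,7,8,9,10,11,12,13,14,15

steps = 19; useful = 250; efficiency = 250/304 = 125/152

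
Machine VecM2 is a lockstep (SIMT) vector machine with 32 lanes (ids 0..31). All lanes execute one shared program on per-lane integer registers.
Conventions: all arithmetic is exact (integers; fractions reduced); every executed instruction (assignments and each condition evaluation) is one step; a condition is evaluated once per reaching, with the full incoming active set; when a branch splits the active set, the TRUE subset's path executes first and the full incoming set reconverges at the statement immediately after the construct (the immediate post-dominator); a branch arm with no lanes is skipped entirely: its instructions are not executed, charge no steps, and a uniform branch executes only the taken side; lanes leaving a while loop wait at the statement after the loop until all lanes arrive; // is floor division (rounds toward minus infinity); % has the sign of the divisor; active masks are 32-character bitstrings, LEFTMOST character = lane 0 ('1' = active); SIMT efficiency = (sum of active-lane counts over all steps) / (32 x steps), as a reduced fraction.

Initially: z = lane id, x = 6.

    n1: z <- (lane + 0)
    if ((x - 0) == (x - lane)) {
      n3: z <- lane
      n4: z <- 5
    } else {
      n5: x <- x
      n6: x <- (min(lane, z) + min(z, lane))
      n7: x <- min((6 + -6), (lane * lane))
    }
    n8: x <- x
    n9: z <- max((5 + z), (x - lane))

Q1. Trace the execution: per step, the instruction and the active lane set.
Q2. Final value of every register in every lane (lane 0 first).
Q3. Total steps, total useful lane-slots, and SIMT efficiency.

step 0: z <- (lane + 0)              11111111111111111111111111111111
step 1: eval ((x - 0) == (x - lane)) 11111111111111111111111111111111
step 2: z <- lane                    10000000000000000000000000000000
step 3: z <- 5                       10000000000000000000000000000000
step 4: x <- x                       01111111111111111111111111111111
step 5: x <- (min(lane, z) + min(z, lane)) 01111111111111111111111111111111
step 6: x <- min((6 + -6), (lane * lane)) 01111111111111111111111111111111
step 7: x <- x                       11111111111111111111111111111111
step 8: z <- max((5 + z), (x - lane)) 11111111111111111111111111111111

Answer: 9 steps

z: 10,6,7,8,9,10,11,12,13,14,15,16,17,18,19,20,21,22,23,24,25,26,27,28,29,30,31,32,33,34,35,36
x: 6,0,0,0,0,0,0,0,0,0,0,0,0,0,0,0,0,0,0,0,0,0,0,0,0,0,0,0,0,0,0,0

steps = 9; useful = 223; efficiency = 223/288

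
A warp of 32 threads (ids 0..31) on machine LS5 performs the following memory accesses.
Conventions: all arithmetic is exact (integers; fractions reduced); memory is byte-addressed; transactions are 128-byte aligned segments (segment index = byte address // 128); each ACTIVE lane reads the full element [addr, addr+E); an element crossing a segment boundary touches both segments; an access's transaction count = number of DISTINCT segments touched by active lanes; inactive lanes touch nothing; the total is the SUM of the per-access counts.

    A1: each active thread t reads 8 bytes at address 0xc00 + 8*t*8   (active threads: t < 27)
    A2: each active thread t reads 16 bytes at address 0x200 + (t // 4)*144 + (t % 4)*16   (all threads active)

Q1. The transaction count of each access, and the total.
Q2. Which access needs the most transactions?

A1: 14 transactions
A2: 9 transactions

Answer: 14,9; total 23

Answer: A1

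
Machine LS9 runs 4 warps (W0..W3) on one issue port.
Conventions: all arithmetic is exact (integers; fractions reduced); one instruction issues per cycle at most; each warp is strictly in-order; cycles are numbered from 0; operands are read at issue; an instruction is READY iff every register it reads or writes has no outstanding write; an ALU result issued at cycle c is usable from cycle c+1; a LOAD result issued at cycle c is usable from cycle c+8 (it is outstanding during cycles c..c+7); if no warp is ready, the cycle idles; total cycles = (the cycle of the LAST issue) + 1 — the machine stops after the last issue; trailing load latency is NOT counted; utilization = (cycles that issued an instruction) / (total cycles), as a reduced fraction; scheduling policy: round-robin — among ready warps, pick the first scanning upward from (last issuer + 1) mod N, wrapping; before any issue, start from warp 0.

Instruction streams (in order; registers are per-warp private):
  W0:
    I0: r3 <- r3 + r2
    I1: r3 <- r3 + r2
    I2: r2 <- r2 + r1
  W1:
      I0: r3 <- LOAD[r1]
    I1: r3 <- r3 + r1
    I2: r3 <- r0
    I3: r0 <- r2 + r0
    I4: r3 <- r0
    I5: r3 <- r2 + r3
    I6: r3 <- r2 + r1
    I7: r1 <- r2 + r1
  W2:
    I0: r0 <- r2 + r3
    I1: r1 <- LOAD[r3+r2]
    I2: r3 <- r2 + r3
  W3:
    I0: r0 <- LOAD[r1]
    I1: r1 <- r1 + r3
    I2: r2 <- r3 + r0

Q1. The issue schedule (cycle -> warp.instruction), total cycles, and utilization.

cycle 0: W0.I0
cycle 1: W1.I0
cycle 2: W2.I0
cycle 3: W3.I0
cycle 4: W0.I1
cycle 5: W2.I1
cycle 6: W3.I1
cycle 7: W0.I2
cycle 8: W2.I2
cycle 9: W1.I1
cycle 10: W1.I2
cycle 11: W3.I2
cycle 12: W1.I3
cycle 13: W1.I4
cycle 14: W1.I5
cycle 15: W1.I6
cycle 16: W1.I7

Answer: 17 cycles, utilization 1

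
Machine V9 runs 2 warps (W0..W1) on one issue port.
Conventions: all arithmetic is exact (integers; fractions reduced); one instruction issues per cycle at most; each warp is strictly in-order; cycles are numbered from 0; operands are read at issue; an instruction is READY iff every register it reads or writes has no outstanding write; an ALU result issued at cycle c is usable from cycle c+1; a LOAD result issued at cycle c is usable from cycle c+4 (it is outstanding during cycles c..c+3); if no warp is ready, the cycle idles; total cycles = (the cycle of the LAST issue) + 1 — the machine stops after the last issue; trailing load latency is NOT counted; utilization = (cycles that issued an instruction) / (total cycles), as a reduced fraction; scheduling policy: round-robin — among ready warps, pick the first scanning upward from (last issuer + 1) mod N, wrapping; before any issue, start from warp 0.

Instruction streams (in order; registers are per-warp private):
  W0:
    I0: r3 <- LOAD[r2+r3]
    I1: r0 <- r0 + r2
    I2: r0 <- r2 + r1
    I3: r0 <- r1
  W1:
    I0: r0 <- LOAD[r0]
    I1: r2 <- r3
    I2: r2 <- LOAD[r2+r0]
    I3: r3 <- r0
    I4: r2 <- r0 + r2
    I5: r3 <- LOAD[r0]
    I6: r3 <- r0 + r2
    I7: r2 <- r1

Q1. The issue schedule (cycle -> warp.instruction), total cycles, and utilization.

cycle 0: W0.I0
cycle 1: W1.I0
cycle 2: W0.I1
cycle 3: W1.I1
cycle 4: W0.I2
cycle 5: W1.I2
cycle 6: W0.I3
cycle 7: W1.I3
cycle 8: idle
cycle 9: W1.I4
cycle 10: W1.I5
cycle 11: idle
cycle 12: idle
cycle 13: idle
cycle 14: W1.I6
cycle 15: W1.I7

Answer: 16 cycles, utilization 3/4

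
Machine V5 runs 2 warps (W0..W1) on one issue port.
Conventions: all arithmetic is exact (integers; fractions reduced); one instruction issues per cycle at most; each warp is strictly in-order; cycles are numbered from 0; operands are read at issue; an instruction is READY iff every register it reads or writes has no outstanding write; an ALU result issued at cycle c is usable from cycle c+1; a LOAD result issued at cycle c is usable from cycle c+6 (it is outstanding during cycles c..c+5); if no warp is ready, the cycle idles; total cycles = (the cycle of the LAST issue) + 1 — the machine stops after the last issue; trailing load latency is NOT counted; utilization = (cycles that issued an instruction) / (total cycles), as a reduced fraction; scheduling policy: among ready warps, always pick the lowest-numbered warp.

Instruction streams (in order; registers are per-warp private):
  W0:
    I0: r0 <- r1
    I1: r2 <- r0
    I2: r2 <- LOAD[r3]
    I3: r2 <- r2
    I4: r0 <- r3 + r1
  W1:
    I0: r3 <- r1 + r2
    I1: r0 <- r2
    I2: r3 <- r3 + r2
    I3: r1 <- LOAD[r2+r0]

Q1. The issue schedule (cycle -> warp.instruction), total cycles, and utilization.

cycle 0: W0.I0
cycle 1: W0.I1
cycle 2: W0.I2
cycle 3: W1.I0
cycle 4: W1.I1
cycle 5: W1.I2
cycle 6: W1.I3
cycle 7: idle
cycle 8: W0.I3
cycle 9: W0.I4

Answer: 10 cycles, utilization 9/10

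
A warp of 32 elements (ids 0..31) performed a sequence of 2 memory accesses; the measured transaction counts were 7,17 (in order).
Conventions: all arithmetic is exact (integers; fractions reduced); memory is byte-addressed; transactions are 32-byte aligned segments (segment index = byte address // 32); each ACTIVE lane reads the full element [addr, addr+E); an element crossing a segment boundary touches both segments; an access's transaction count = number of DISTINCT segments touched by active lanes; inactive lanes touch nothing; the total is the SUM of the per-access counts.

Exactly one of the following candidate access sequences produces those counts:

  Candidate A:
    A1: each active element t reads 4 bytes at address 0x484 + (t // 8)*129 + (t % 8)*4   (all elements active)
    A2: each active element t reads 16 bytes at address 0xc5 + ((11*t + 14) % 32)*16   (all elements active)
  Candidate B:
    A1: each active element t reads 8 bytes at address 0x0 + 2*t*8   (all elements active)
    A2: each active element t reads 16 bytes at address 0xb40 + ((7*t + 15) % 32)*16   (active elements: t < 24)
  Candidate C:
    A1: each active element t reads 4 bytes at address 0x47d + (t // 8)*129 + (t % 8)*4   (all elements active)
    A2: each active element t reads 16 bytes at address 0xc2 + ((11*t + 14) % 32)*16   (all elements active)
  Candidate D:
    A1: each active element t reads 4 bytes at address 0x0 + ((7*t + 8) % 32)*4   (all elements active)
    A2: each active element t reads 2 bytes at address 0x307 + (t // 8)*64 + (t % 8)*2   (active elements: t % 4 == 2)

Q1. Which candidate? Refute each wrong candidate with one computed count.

A: A1 gives 8 transactions, not 7
B: A1 gives 16 transactions, not 7
D: A1 gives 4 transactions, not 7
C: all counts match (7,17)

Answer: C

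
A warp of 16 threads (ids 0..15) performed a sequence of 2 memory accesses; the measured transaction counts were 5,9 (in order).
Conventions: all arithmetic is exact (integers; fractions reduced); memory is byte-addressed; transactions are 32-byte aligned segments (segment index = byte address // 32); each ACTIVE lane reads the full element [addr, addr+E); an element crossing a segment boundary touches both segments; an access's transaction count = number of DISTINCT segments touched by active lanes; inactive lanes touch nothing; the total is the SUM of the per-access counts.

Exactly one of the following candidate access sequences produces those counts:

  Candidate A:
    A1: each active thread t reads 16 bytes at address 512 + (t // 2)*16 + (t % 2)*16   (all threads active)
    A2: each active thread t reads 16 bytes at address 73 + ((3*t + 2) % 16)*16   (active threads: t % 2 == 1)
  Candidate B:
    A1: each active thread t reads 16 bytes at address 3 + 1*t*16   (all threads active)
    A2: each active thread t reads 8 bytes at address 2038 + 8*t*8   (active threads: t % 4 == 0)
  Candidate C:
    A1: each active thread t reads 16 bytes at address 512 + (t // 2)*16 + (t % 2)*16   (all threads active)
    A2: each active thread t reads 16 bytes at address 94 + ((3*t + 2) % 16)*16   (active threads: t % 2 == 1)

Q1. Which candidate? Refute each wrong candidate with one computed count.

B: A1 gives 9 transactions, not 5
C: A2 gives 8 transactions, not 9
A: all counts match (5,9)

Answer: A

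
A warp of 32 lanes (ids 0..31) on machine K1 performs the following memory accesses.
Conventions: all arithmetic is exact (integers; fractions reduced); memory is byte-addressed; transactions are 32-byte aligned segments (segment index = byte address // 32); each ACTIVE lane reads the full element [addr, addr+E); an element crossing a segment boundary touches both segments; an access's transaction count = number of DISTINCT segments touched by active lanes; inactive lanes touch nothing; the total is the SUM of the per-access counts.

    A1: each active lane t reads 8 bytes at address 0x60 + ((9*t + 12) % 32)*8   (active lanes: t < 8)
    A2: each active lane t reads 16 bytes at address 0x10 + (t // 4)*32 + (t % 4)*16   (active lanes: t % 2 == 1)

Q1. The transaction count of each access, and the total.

A1: 8 transactions
A2: 9 transactions

Answer: 8,9; total 17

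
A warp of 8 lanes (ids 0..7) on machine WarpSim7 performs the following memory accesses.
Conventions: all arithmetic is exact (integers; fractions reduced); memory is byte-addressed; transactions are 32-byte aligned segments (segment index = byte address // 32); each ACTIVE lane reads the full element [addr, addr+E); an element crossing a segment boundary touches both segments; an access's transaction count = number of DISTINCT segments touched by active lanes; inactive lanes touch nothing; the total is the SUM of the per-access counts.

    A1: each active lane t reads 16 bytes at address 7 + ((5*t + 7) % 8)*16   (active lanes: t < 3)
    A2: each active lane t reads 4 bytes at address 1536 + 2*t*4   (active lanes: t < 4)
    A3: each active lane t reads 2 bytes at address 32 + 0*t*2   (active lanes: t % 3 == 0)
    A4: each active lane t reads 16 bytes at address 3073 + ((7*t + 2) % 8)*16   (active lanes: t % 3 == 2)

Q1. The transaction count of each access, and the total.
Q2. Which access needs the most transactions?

A1: 5 transactions
A2: 1 transaction
A3: 1 transaction
A4: 3 transactions

Answer: 5,1,1,3; total 10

Answer: A1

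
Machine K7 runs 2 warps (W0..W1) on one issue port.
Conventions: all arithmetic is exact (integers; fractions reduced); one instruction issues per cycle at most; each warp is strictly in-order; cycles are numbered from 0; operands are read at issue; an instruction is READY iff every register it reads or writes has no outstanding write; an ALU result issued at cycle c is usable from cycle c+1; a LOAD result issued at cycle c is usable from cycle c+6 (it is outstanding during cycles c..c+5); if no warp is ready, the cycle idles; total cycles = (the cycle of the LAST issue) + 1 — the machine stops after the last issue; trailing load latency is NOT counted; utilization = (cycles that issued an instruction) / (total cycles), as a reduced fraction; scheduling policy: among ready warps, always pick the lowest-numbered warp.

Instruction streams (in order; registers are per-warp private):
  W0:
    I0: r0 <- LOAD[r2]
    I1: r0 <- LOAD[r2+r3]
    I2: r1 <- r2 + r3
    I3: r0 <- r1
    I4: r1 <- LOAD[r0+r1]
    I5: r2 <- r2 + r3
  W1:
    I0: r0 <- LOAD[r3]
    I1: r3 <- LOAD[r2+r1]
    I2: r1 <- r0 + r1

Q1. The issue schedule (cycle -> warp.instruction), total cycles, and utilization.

cycle 0: W0.I0
cycle 1: W1.I0
cycle 2: W1.I1
cycle 3: idle
cycle 4: idle
cycle 5: idle
cycle 6: W0.I1
cycle 7: W0.I2
cycle 8: W1.I2
cycle 9: idle
cycle 10: idle
cycle 11: idle
cycle 12: W0.I3
cycle 13: W0.I4
cycle 14: W0.I5

Answer: 15 cycles, utilization 3/5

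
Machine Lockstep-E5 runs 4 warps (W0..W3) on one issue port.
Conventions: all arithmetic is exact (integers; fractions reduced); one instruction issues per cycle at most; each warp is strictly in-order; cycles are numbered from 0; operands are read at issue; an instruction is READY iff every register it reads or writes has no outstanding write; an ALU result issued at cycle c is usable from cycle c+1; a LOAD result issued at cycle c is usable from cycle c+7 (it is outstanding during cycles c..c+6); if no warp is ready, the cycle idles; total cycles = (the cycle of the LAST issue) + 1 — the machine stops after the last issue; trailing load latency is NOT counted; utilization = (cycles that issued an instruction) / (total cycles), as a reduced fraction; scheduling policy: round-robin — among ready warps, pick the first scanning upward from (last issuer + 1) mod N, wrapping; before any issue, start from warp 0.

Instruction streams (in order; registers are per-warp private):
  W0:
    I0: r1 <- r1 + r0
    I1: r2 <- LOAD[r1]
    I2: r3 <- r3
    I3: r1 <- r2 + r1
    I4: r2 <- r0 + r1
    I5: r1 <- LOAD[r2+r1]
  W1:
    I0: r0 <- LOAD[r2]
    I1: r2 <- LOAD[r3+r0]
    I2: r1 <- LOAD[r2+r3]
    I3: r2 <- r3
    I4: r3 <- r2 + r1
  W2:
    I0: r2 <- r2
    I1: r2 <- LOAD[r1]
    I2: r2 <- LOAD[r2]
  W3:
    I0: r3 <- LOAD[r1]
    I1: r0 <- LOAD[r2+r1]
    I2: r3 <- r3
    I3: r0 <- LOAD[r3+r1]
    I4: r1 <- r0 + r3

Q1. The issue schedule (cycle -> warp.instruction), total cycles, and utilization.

cycle 0: W0.I0
cycle 1: W1.I0
cycle 2: W2.I0
cycle 3: W3.I0
cycle 4: W0.I1
cycle 5: W2.I1
cycle 6: W3.I1
cycle 7: W0.I2
cycle 8: W1.I1
cycle 9: idle
cycle 10: W3.I2
cycle 11: W0.I3
cycle 12: W2.I2
cycle 13: W3.I3
cycle 14: W0.I4
cycle 15: W1.I2
cycle 16: W0.I5
cycle 17: W1.I3
cycle 18: idle
cycle 19: idle
cycle 20: W3.I4
cycle 21: idle
cycle 22: W1.I4

Answer: 23 cycles, utilization 19/23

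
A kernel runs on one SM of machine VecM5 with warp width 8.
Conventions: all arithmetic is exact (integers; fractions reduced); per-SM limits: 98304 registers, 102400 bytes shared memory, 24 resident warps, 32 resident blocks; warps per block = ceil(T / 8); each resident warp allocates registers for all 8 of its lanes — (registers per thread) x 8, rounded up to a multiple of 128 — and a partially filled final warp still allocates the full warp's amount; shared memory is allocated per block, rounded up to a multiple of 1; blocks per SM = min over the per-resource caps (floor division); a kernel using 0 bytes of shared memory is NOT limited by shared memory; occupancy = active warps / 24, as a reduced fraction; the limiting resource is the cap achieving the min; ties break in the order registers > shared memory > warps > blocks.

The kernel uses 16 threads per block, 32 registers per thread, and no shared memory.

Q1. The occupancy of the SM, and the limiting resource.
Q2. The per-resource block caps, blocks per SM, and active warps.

Answer: occupancy 1, limited by warps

registers: 192 blocks
shared memory: no limit (kernel uses none)
warps: 12 blocks
blocks: 32 blocks

Answer: 12 blocks, 24 active warps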